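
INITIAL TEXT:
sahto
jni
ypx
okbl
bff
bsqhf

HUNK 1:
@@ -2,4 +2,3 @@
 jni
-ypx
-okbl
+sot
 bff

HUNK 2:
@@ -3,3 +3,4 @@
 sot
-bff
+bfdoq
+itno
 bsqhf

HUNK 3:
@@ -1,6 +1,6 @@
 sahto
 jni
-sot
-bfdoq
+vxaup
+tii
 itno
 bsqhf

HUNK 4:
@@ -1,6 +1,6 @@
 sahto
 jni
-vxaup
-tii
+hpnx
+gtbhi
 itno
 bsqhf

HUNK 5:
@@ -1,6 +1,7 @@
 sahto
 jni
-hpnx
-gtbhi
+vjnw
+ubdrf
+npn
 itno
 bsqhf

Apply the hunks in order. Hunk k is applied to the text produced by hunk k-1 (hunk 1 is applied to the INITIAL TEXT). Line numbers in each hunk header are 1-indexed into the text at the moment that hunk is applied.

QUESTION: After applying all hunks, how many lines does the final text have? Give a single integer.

Answer: 7

Derivation:
Hunk 1: at line 2 remove [ypx,okbl] add [sot] -> 5 lines: sahto jni sot bff bsqhf
Hunk 2: at line 3 remove [bff] add [bfdoq,itno] -> 6 lines: sahto jni sot bfdoq itno bsqhf
Hunk 3: at line 1 remove [sot,bfdoq] add [vxaup,tii] -> 6 lines: sahto jni vxaup tii itno bsqhf
Hunk 4: at line 1 remove [vxaup,tii] add [hpnx,gtbhi] -> 6 lines: sahto jni hpnx gtbhi itno bsqhf
Hunk 5: at line 1 remove [hpnx,gtbhi] add [vjnw,ubdrf,npn] -> 7 lines: sahto jni vjnw ubdrf npn itno bsqhf
Final line count: 7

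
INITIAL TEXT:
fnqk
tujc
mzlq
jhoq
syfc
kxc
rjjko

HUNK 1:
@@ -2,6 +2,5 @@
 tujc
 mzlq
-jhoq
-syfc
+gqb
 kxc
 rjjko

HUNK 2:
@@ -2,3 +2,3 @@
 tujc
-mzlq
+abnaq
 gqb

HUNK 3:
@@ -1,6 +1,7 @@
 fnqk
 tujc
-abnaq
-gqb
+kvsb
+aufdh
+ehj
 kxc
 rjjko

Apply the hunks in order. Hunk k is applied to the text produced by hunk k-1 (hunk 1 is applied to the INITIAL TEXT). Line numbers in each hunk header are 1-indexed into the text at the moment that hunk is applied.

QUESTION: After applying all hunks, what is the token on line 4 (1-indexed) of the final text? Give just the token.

Answer: aufdh

Derivation:
Hunk 1: at line 2 remove [jhoq,syfc] add [gqb] -> 6 lines: fnqk tujc mzlq gqb kxc rjjko
Hunk 2: at line 2 remove [mzlq] add [abnaq] -> 6 lines: fnqk tujc abnaq gqb kxc rjjko
Hunk 3: at line 1 remove [abnaq,gqb] add [kvsb,aufdh,ehj] -> 7 lines: fnqk tujc kvsb aufdh ehj kxc rjjko
Final line 4: aufdh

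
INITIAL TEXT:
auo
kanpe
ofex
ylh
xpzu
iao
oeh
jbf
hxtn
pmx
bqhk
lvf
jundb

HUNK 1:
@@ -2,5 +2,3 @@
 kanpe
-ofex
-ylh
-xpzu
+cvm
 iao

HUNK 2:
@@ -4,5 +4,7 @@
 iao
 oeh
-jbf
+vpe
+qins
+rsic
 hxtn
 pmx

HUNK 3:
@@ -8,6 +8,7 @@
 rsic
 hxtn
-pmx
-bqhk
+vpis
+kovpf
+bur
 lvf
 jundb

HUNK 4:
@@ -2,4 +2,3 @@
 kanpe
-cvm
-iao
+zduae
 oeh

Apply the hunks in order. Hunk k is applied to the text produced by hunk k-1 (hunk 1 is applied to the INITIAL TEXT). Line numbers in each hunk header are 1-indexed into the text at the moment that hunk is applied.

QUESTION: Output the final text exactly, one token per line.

Answer: auo
kanpe
zduae
oeh
vpe
qins
rsic
hxtn
vpis
kovpf
bur
lvf
jundb

Derivation:
Hunk 1: at line 2 remove [ofex,ylh,xpzu] add [cvm] -> 11 lines: auo kanpe cvm iao oeh jbf hxtn pmx bqhk lvf jundb
Hunk 2: at line 4 remove [jbf] add [vpe,qins,rsic] -> 13 lines: auo kanpe cvm iao oeh vpe qins rsic hxtn pmx bqhk lvf jundb
Hunk 3: at line 8 remove [pmx,bqhk] add [vpis,kovpf,bur] -> 14 lines: auo kanpe cvm iao oeh vpe qins rsic hxtn vpis kovpf bur lvf jundb
Hunk 4: at line 2 remove [cvm,iao] add [zduae] -> 13 lines: auo kanpe zduae oeh vpe qins rsic hxtn vpis kovpf bur lvf jundb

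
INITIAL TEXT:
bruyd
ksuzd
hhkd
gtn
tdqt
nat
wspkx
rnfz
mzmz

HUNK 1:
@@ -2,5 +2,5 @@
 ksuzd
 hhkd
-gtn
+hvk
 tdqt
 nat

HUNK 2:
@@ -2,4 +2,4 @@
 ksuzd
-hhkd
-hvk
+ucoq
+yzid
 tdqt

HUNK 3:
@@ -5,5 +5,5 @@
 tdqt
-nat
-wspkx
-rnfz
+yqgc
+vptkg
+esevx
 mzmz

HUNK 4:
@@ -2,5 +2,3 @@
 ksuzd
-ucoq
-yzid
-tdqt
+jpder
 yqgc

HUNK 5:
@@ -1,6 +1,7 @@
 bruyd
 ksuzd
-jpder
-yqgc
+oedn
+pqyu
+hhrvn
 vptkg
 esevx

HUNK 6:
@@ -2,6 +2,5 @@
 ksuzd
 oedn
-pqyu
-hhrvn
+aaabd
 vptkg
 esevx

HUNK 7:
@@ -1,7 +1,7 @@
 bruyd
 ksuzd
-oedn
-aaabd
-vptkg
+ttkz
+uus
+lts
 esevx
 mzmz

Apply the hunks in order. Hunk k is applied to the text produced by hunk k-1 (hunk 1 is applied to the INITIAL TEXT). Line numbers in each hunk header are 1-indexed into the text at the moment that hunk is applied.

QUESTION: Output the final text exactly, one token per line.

Hunk 1: at line 2 remove [gtn] add [hvk] -> 9 lines: bruyd ksuzd hhkd hvk tdqt nat wspkx rnfz mzmz
Hunk 2: at line 2 remove [hhkd,hvk] add [ucoq,yzid] -> 9 lines: bruyd ksuzd ucoq yzid tdqt nat wspkx rnfz mzmz
Hunk 3: at line 5 remove [nat,wspkx,rnfz] add [yqgc,vptkg,esevx] -> 9 lines: bruyd ksuzd ucoq yzid tdqt yqgc vptkg esevx mzmz
Hunk 4: at line 2 remove [ucoq,yzid,tdqt] add [jpder] -> 7 lines: bruyd ksuzd jpder yqgc vptkg esevx mzmz
Hunk 5: at line 1 remove [jpder,yqgc] add [oedn,pqyu,hhrvn] -> 8 lines: bruyd ksuzd oedn pqyu hhrvn vptkg esevx mzmz
Hunk 6: at line 2 remove [pqyu,hhrvn] add [aaabd] -> 7 lines: bruyd ksuzd oedn aaabd vptkg esevx mzmz
Hunk 7: at line 1 remove [oedn,aaabd,vptkg] add [ttkz,uus,lts] -> 7 lines: bruyd ksuzd ttkz uus lts esevx mzmz

Answer: bruyd
ksuzd
ttkz
uus
lts
esevx
mzmz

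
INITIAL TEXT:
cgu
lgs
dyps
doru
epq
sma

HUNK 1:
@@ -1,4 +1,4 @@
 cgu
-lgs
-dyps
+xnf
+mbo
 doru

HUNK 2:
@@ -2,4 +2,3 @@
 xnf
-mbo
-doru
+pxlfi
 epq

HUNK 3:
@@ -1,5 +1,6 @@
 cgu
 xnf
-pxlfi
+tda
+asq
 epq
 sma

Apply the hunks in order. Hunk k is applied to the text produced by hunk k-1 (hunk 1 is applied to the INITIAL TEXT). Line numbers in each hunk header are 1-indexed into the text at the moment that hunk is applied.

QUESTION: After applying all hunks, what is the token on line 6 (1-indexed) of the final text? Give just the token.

Answer: sma

Derivation:
Hunk 1: at line 1 remove [lgs,dyps] add [xnf,mbo] -> 6 lines: cgu xnf mbo doru epq sma
Hunk 2: at line 2 remove [mbo,doru] add [pxlfi] -> 5 lines: cgu xnf pxlfi epq sma
Hunk 3: at line 1 remove [pxlfi] add [tda,asq] -> 6 lines: cgu xnf tda asq epq sma
Final line 6: sma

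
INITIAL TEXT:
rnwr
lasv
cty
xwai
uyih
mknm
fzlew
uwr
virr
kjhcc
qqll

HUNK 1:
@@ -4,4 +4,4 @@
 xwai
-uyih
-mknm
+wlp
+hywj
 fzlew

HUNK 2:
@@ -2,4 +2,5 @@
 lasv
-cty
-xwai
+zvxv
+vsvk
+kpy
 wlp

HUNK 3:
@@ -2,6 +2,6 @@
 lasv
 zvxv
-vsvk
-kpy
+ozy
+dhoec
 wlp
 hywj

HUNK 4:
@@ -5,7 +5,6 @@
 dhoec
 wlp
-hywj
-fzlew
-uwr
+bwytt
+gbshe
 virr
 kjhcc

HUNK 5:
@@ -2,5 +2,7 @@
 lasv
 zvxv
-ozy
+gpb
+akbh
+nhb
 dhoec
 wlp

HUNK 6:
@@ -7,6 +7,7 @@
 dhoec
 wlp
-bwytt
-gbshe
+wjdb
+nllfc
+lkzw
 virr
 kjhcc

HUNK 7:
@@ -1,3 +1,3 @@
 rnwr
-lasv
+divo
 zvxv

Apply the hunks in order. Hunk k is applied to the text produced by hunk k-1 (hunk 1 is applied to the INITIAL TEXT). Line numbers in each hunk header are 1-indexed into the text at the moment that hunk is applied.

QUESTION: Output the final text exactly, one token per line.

Answer: rnwr
divo
zvxv
gpb
akbh
nhb
dhoec
wlp
wjdb
nllfc
lkzw
virr
kjhcc
qqll

Derivation:
Hunk 1: at line 4 remove [uyih,mknm] add [wlp,hywj] -> 11 lines: rnwr lasv cty xwai wlp hywj fzlew uwr virr kjhcc qqll
Hunk 2: at line 2 remove [cty,xwai] add [zvxv,vsvk,kpy] -> 12 lines: rnwr lasv zvxv vsvk kpy wlp hywj fzlew uwr virr kjhcc qqll
Hunk 3: at line 2 remove [vsvk,kpy] add [ozy,dhoec] -> 12 lines: rnwr lasv zvxv ozy dhoec wlp hywj fzlew uwr virr kjhcc qqll
Hunk 4: at line 5 remove [hywj,fzlew,uwr] add [bwytt,gbshe] -> 11 lines: rnwr lasv zvxv ozy dhoec wlp bwytt gbshe virr kjhcc qqll
Hunk 5: at line 2 remove [ozy] add [gpb,akbh,nhb] -> 13 lines: rnwr lasv zvxv gpb akbh nhb dhoec wlp bwytt gbshe virr kjhcc qqll
Hunk 6: at line 7 remove [bwytt,gbshe] add [wjdb,nllfc,lkzw] -> 14 lines: rnwr lasv zvxv gpb akbh nhb dhoec wlp wjdb nllfc lkzw virr kjhcc qqll
Hunk 7: at line 1 remove [lasv] add [divo] -> 14 lines: rnwr divo zvxv gpb akbh nhb dhoec wlp wjdb nllfc lkzw virr kjhcc qqll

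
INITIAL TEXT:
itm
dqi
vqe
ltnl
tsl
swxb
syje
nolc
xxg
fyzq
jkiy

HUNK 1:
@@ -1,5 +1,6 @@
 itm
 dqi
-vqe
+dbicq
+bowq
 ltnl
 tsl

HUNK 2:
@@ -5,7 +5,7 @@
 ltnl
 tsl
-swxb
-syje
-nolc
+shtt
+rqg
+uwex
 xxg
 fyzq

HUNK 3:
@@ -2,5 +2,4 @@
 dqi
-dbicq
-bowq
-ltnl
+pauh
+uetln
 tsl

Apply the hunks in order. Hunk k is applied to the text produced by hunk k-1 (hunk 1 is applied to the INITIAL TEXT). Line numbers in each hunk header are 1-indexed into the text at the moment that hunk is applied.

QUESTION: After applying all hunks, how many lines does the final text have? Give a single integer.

Hunk 1: at line 1 remove [vqe] add [dbicq,bowq] -> 12 lines: itm dqi dbicq bowq ltnl tsl swxb syje nolc xxg fyzq jkiy
Hunk 2: at line 5 remove [swxb,syje,nolc] add [shtt,rqg,uwex] -> 12 lines: itm dqi dbicq bowq ltnl tsl shtt rqg uwex xxg fyzq jkiy
Hunk 3: at line 2 remove [dbicq,bowq,ltnl] add [pauh,uetln] -> 11 lines: itm dqi pauh uetln tsl shtt rqg uwex xxg fyzq jkiy
Final line count: 11

Answer: 11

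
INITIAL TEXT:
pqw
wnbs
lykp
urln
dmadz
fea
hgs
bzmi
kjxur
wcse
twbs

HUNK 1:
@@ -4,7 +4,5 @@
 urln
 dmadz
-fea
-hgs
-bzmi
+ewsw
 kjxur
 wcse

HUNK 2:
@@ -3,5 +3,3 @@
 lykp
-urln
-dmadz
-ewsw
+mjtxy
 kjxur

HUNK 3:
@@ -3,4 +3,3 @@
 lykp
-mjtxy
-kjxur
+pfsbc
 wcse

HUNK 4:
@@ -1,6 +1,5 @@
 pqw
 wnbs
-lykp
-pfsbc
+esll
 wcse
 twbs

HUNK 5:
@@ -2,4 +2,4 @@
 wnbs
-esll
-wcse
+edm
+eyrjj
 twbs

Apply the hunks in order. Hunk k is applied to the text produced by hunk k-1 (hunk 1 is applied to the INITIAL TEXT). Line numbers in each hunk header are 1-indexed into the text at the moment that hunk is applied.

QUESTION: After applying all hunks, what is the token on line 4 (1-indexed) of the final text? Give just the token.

Hunk 1: at line 4 remove [fea,hgs,bzmi] add [ewsw] -> 9 lines: pqw wnbs lykp urln dmadz ewsw kjxur wcse twbs
Hunk 2: at line 3 remove [urln,dmadz,ewsw] add [mjtxy] -> 7 lines: pqw wnbs lykp mjtxy kjxur wcse twbs
Hunk 3: at line 3 remove [mjtxy,kjxur] add [pfsbc] -> 6 lines: pqw wnbs lykp pfsbc wcse twbs
Hunk 4: at line 1 remove [lykp,pfsbc] add [esll] -> 5 lines: pqw wnbs esll wcse twbs
Hunk 5: at line 2 remove [esll,wcse] add [edm,eyrjj] -> 5 lines: pqw wnbs edm eyrjj twbs
Final line 4: eyrjj

Answer: eyrjj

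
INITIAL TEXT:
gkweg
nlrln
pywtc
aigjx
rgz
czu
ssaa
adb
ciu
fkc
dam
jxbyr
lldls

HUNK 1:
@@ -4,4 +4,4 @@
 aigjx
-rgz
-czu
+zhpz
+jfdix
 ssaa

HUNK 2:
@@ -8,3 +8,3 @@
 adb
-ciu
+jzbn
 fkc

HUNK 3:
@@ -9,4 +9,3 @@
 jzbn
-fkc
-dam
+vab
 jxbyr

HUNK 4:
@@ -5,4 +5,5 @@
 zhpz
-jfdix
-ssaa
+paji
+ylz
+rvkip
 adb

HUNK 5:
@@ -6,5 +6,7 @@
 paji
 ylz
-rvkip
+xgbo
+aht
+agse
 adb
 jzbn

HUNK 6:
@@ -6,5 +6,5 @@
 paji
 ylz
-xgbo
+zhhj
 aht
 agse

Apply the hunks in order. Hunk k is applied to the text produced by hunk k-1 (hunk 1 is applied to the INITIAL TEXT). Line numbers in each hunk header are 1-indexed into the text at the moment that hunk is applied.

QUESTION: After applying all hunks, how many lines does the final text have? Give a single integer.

Hunk 1: at line 4 remove [rgz,czu] add [zhpz,jfdix] -> 13 lines: gkweg nlrln pywtc aigjx zhpz jfdix ssaa adb ciu fkc dam jxbyr lldls
Hunk 2: at line 8 remove [ciu] add [jzbn] -> 13 lines: gkweg nlrln pywtc aigjx zhpz jfdix ssaa adb jzbn fkc dam jxbyr lldls
Hunk 3: at line 9 remove [fkc,dam] add [vab] -> 12 lines: gkweg nlrln pywtc aigjx zhpz jfdix ssaa adb jzbn vab jxbyr lldls
Hunk 4: at line 5 remove [jfdix,ssaa] add [paji,ylz,rvkip] -> 13 lines: gkweg nlrln pywtc aigjx zhpz paji ylz rvkip adb jzbn vab jxbyr lldls
Hunk 5: at line 6 remove [rvkip] add [xgbo,aht,agse] -> 15 lines: gkweg nlrln pywtc aigjx zhpz paji ylz xgbo aht agse adb jzbn vab jxbyr lldls
Hunk 6: at line 6 remove [xgbo] add [zhhj] -> 15 lines: gkweg nlrln pywtc aigjx zhpz paji ylz zhhj aht agse adb jzbn vab jxbyr lldls
Final line count: 15

Answer: 15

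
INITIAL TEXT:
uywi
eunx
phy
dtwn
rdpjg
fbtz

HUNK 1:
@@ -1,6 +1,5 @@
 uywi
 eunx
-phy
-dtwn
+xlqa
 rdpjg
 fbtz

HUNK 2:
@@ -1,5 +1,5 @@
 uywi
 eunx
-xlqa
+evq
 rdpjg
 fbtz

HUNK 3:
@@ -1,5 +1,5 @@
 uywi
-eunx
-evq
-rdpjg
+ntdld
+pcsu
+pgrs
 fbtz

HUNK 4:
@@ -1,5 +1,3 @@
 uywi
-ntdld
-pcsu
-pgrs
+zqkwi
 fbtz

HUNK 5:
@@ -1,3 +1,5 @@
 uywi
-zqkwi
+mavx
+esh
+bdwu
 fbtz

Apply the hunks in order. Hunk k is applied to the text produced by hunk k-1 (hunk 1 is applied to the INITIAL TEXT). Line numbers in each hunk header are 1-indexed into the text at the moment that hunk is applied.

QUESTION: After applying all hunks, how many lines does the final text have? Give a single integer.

Answer: 5

Derivation:
Hunk 1: at line 1 remove [phy,dtwn] add [xlqa] -> 5 lines: uywi eunx xlqa rdpjg fbtz
Hunk 2: at line 1 remove [xlqa] add [evq] -> 5 lines: uywi eunx evq rdpjg fbtz
Hunk 3: at line 1 remove [eunx,evq,rdpjg] add [ntdld,pcsu,pgrs] -> 5 lines: uywi ntdld pcsu pgrs fbtz
Hunk 4: at line 1 remove [ntdld,pcsu,pgrs] add [zqkwi] -> 3 lines: uywi zqkwi fbtz
Hunk 5: at line 1 remove [zqkwi] add [mavx,esh,bdwu] -> 5 lines: uywi mavx esh bdwu fbtz
Final line count: 5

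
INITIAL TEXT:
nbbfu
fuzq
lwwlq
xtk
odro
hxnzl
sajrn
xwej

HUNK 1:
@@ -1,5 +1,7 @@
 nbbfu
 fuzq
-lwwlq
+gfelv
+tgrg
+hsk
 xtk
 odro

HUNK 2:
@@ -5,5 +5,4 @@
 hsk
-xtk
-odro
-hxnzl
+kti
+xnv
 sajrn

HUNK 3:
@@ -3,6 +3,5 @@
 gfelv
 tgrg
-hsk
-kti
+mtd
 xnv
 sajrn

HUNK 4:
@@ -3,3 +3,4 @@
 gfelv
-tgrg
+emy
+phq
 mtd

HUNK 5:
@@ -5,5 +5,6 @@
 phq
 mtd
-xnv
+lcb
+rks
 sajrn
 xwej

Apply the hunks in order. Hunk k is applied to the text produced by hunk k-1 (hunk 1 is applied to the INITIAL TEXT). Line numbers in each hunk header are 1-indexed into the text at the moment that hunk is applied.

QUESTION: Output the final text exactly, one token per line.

Answer: nbbfu
fuzq
gfelv
emy
phq
mtd
lcb
rks
sajrn
xwej

Derivation:
Hunk 1: at line 1 remove [lwwlq] add [gfelv,tgrg,hsk] -> 10 lines: nbbfu fuzq gfelv tgrg hsk xtk odro hxnzl sajrn xwej
Hunk 2: at line 5 remove [xtk,odro,hxnzl] add [kti,xnv] -> 9 lines: nbbfu fuzq gfelv tgrg hsk kti xnv sajrn xwej
Hunk 3: at line 3 remove [hsk,kti] add [mtd] -> 8 lines: nbbfu fuzq gfelv tgrg mtd xnv sajrn xwej
Hunk 4: at line 3 remove [tgrg] add [emy,phq] -> 9 lines: nbbfu fuzq gfelv emy phq mtd xnv sajrn xwej
Hunk 5: at line 5 remove [xnv] add [lcb,rks] -> 10 lines: nbbfu fuzq gfelv emy phq mtd lcb rks sajrn xwej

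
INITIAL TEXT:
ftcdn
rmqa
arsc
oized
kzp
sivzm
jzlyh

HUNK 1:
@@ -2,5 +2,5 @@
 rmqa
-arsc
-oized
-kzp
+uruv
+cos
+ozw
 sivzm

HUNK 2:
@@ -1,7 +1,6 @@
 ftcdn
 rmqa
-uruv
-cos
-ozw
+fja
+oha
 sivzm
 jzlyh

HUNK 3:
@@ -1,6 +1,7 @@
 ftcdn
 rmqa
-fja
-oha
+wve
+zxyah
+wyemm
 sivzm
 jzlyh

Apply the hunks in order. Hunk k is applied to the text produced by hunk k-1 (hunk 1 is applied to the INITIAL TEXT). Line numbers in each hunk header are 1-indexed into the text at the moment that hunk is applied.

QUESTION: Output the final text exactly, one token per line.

Answer: ftcdn
rmqa
wve
zxyah
wyemm
sivzm
jzlyh

Derivation:
Hunk 1: at line 2 remove [arsc,oized,kzp] add [uruv,cos,ozw] -> 7 lines: ftcdn rmqa uruv cos ozw sivzm jzlyh
Hunk 2: at line 1 remove [uruv,cos,ozw] add [fja,oha] -> 6 lines: ftcdn rmqa fja oha sivzm jzlyh
Hunk 3: at line 1 remove [fja,oha] add [wve,zxyah,wyemm] -> 7 lines: ftcdn rmqa wve zxyah wyemm sivzm jzlyh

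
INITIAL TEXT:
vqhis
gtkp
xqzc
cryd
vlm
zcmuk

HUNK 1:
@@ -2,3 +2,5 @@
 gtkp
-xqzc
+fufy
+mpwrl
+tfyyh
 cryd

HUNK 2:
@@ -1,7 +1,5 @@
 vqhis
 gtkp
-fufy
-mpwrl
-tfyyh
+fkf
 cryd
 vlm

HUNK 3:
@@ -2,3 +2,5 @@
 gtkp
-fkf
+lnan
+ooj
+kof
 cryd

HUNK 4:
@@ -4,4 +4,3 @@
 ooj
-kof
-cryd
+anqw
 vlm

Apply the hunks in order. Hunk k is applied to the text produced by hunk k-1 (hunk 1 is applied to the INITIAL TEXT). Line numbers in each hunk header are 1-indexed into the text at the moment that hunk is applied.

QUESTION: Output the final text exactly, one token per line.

Hunk 1: at line 2 remove [xqzc] add [fufy,mpwrl,tfyyh] -> 8 lines: vqhis gtkp fufy mpwrl tfyyh cryd vlm zcmuk
Hunk 2: at line 1 remove [fufy,mpwrl,tfyyh] add [fkf] -> 6 lines: vqhis gtkp fkf cryd vlm zcmuk
Hunk 3: at line 2 remove [fkf] add [lnan,ooj,kof] -> 8 lines: vqhis gtkp lnan ooj kof cryd vlm zcmuk
Hunk 4: at line 4 remove [kof,cryd] add [anqw] -> 7 lines: vqhis gtkp lnan ooj anqw vlm zcmuk

Answer: vqhis
gtkp
lnan
ooj
anqw
vlm
zcmuk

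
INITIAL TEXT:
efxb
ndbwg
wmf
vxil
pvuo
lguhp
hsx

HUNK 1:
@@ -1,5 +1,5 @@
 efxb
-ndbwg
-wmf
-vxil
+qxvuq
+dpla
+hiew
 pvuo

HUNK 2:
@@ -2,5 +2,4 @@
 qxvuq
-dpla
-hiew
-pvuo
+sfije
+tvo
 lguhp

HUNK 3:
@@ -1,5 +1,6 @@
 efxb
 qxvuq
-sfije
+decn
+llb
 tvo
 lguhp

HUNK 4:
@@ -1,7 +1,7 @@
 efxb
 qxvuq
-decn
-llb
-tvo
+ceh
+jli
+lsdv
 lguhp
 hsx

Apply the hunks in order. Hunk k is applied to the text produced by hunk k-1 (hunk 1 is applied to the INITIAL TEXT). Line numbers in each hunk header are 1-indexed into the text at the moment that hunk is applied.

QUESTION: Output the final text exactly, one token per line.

Hunk 1: at line 1 remove [ndbwg,wmf,vxil] add [qxvuq,dpla,hiew] -> 7 lines: efxb qxvuq dpla hiew pvuo lguhp hsx
Hunk 2: at line 2 remove [dpla,hiew,pvuo] add [sfije,tvo] -> 6 lines: efxb qxvuq sfije tvo lguhp hsx
Hunk 3: at line 1 remove [sfije] add [decn,llb] -> 7 lines: efxb qxvuq decn llb tvo lguhp hsx
Hunk 4: at line 1 remove [decn,llb,tvo] add [ceh,jli,lsdv] -> 7 lines: efxb qxvuq ceh jli lsdv lguhp hsx

Answer: efxb
qxvuq
ceh
jli
lsdv
lguhp
hsx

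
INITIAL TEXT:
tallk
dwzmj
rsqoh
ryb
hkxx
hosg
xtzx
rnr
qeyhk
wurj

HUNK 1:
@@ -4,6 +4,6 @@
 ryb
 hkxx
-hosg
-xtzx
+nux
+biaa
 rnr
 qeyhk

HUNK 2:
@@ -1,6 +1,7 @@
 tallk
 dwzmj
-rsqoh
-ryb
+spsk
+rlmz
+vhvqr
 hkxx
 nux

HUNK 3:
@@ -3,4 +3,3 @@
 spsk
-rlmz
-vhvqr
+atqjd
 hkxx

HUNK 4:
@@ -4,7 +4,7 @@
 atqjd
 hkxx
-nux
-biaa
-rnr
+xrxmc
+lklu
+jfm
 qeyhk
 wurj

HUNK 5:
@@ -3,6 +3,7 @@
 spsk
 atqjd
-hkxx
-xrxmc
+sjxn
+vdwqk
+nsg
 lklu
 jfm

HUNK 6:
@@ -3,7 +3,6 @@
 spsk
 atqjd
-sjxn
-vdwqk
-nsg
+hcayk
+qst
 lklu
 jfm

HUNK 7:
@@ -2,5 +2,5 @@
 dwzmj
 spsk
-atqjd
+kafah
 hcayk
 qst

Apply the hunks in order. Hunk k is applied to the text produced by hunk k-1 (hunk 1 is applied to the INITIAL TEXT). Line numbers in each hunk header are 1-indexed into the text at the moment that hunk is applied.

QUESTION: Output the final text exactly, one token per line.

Answer: tallk
dwzmj
spsk
kafah
hcayk
qst
lklu
jfm
qeyhk
wurj

Derivation:
Hunk 1: at line 4 remove [hosg,xtzx] add [nux,biaa] -> 10 lines: tallk dwzmj rsqoh ryb hkxx nux biaa rnr qeyhk wurj
Hunk 2: at line 1 remove [rsqoh,ryb] add [spsk,rlmz,vhvqr] -> 11 lines: tallk dwzmj spsk rlmz vhvqr hkxx nux biaa rnr qeyhk wurj
Hunk 3: at line 3 remove [rlmz,vhvqr] add [atqjd] -> 10 lines: tallk dwzmj spsk atqjd hkxx nux biaa rnr qeyhk wurj
Hunk 4: at line 4 remove [nux,biaa,rnr] add [xrxmc,lklu,jfm] -> 10 lines: tallk dwzmj spsk atqjd hkxx xrxmc lklu jfm qeyhk wurj
Hunk 5: at line 3 remove [hkxx,xrxmc] add [sjxn,vdwqk,nsg] -> 11 lines: tallk dwzmj spsk atqjd sjxn vdwqk nsg lklu jfm qeyhk wurj
Hunk 6: at line 3 remove [sjxn,vdwqk,nsg] add [hcayk,qst] -> 10 lines: tallk dwzmj spsk atqjd hcayk qst lklu jfm qeyhk wurj
Hunk 7: at line 2 remove [atqjd] add [kafah] -> 10 lines: tallk dwzmj spsk kafah hcayk qst lklu jfm qeyhk wurj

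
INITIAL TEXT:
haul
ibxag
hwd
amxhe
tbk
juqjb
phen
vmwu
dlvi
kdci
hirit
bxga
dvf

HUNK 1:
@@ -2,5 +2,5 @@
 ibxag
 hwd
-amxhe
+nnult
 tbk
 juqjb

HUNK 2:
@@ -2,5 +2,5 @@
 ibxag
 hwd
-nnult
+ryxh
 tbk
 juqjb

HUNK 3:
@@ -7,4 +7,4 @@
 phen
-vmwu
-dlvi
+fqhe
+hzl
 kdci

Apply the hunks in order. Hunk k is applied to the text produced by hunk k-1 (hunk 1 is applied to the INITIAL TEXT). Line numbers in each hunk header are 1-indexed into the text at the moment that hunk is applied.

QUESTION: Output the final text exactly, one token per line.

Hunk 1: at line 2 remove [amxhe] add [nnult] -> 13 lines: haul ibxag hwd nnult tbk juqjb phen vmwu dlvi kdci hirit bxga dvf
Hunk 2: at line 2 remove [nnult] add [ryxh] -> 13 lines: haul ibxag hwd ryxh tbk juqjb phen vmwu dlvi kdci hirit bxga dvf
Hunk 3: at line 7 remove [vmwu,dlvi] add [fqhe,hzl] -> 13 lines: haul ibxag hwd ryxh tbk juqjb phen fqhe hzl kdci hirit bxga dvf

Answer: haul
ibxag
hwd
ryxh
tbk
juqjb
phen
fqhe
hzl
kdci
hirit
bxga
dvf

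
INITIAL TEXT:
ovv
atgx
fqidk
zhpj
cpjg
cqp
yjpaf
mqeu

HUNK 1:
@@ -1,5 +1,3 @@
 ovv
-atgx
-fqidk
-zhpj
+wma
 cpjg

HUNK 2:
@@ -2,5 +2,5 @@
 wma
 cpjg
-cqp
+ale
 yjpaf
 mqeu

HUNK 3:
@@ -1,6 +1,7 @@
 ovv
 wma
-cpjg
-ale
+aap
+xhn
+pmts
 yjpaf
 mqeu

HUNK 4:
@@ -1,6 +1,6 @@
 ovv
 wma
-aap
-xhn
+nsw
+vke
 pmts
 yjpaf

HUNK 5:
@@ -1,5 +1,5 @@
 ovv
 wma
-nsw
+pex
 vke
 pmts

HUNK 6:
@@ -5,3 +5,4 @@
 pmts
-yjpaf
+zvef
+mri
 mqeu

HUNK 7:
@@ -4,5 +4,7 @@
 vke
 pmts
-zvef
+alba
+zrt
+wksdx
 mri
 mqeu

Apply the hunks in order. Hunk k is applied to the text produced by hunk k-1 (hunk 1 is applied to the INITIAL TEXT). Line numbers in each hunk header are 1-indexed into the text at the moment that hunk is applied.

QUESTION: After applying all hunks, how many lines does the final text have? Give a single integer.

Answer: 10

Derivation:
Hunk 1: at line 1 remove [atgx,fqidk,zhpj] add [wma] -> 6 lines: ovv wma cpjg cqp yjpaf mqeu
Hunk 2: at line 2 remove [cqp] add [ale] -> 6 lines: ovv wma cpjg ale yjpaf mqeu
Hunk 3: at line 1 remove [cpjg,ale] add [aap,xhn,pmts] -> 7 lines: ovv wma aap xhn pmts yjpaf mqeu
Hunk 4: at line 1 remove [aap,xhn] add [nsw,vke] -> 7 lines: ovv wma nsw vke pmts yjpaf mqeu
Hunk 5: at line 1 remove [nsw] add [pex] -> 7 lines: ovv wma pex vke pmts yjpaf mqeu
Hunk 6: at line 5 remove [yjpaf] add [zvef,mri] -> 8 lines: ovv wma pex vke pmts zvef mri mqeu
Hunk 7: at line 4 remove [zvef] add [alba,zrt,wksdx] -> 10 lines: ovv wma pex vke pmts alba zrt wksdx mri mqeu
Final line count: 10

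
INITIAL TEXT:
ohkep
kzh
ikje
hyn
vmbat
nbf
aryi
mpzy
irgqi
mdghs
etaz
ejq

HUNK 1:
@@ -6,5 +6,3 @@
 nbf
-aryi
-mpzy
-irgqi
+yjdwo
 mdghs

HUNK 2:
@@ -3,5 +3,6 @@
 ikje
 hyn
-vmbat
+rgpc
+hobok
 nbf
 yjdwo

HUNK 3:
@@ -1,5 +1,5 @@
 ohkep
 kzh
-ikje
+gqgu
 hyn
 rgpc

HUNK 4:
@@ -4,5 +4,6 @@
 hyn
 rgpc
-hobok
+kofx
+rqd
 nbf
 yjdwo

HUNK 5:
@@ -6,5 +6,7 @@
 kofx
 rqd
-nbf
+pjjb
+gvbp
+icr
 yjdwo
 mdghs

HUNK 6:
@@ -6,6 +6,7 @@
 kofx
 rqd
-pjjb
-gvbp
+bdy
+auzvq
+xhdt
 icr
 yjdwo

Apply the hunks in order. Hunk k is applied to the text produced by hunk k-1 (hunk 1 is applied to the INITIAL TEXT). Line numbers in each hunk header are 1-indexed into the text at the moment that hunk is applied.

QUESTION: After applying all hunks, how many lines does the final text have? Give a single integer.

Answer: 15

Derivation:
Hunk 1: at line 6 remove [aryi,mpzy,irgqi] add [yjdwo] -> 10 lines: ohkep kzh ikje hyn vmbat nbf yjdwo mdghs etaz ejq
Hunk 2: at line 3 remove [vmbat] add [rgpc,hobok] -> 11 lines: ohkep kzh ikje hyn rgpc hobok nbf yjdwo mdghs etaz ejq
Hunk 3: at line 1 remove [ikje] add [gqgu] -> 11 lines: ohkep kzh gqgu hyn rgpc hobok nbf yjdwo mdghs etaz ejq
Hunk 4: at line 4 remove [hobok] add [kofx,rqd] -> 12 lines: ohkep kzh gqgu hyn rgpc kofx rqd nbf yjdwo mdghs etaz ejq
Hunk 5: at line 6 remove [nbf] add [pjjb,gvbp,icr] -> 14 lines: ohkep kzh gqgu hyn rgpc kofx rqd pjjb gvbp icr yjdwo mdghs etaz ejq
Hunk 6: at line 6 remove [pjjb,gvbp] add [bdy,auzvq,xhdt] -> 15 lines: ohkep kzh gqgu hyn rgpc kofx rqd bdy auzvq xhdt icr yjdwo mdghs etaz ejq
Final line count: 15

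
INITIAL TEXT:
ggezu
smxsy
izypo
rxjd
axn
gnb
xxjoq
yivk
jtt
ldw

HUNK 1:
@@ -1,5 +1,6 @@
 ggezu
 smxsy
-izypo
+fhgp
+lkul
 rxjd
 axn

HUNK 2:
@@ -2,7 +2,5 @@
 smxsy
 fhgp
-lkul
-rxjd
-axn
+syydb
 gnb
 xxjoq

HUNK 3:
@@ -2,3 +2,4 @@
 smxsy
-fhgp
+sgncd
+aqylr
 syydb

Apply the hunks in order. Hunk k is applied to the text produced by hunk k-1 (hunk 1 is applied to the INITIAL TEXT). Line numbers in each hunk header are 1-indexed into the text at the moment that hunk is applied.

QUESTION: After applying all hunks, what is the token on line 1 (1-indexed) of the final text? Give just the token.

Hunk 1: at line 1 remove [izypo] add [fhgp,lkul] -> 11 lines: ggezu smxsy fhgp lkul rxjd axn gnb xxjoq yivk jtt ldw
Hunk 2: at line 2 remove [lkul,rxjd,axn] add [syydb] -> 9 lines: ggezu smxsy fhgp syydb gnb xxjoq yivk jtt ldw
Hunk 3: at line 2 remove [fhgp] add [sgncd,aqylr] -> 10 lines: ggezu smxsy sgncd aqylr syydb gnb xxjoq yivk jtt ldw
Final line 1: ggezu

Answer: ggezu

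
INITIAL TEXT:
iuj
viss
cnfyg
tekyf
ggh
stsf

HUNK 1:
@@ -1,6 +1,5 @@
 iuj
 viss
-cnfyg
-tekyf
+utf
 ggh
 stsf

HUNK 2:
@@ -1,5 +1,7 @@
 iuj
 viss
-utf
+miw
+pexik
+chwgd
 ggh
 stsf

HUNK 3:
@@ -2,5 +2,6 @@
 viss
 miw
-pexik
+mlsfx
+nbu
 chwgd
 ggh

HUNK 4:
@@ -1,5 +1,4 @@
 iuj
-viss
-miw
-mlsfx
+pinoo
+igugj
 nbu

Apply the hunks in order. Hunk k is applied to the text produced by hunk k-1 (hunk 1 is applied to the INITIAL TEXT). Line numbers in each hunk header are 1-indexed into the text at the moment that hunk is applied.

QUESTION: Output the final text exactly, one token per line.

Answer: iuj
pinoo
igugj
nbu
chwgd
ggh
stsf

Derivation:
Hunk 1: at line 1 remove [cnfyg,tekyf] add [utf] -> 5 lines: iuj viss utf ggh stsf
Hunk 2: at line 1 remove [utf] add [miw,pexik,chwgd] -> 7 lines: iuj viss miw pexik chwgd ggh stsf
Hunk 3: at line 2 remove [pexik] add [mlsfx,nbu] -> 8 lines: iuj viss miw mlsfx nbu chwgd ggh stsf
Hunk 4: at line 1 remove [viss,miw,mlsfx] add [pinoo,igugj] -> 7 lines: iuj pinoo igugj nbu chwgd ggh stsf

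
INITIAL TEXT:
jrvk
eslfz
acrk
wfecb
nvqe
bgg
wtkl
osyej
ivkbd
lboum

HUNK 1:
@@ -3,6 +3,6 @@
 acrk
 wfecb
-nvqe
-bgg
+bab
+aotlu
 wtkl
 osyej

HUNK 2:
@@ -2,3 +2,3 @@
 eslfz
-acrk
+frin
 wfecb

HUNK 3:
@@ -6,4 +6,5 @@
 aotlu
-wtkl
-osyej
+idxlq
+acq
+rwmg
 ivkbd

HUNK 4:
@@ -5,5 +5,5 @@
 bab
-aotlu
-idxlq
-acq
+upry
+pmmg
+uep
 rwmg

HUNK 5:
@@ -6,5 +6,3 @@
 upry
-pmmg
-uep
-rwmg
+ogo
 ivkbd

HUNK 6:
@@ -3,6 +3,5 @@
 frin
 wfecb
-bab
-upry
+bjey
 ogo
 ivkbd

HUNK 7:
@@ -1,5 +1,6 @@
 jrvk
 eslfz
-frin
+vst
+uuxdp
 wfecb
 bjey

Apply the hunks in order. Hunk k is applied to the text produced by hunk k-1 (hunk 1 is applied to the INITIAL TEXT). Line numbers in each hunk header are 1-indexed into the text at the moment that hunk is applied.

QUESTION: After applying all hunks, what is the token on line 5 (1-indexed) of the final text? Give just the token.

Hunk 1: at line 3 remove [nvqe,bgg] add [bab,aotlu] -> 10 lines: jrvk eslfz acrk wfecb bab aotlu wtkl osyej ivkbd lboum
Hunk 2: at line 2 remove [acrk] add [frin] -> 10 lines: jrvk eslfz frin wfecb bab aotlu wtkl osyej ivkbd lboum
Hunk 3: at line 6 remove [wtkl,osyej] add [idxlq,acq,rwmg] -> 11 lines: jrvk eslfz frin wfecb bab aotlu idxlq acq rwmg ivkbd lboum
Hunk 4: at line 5 remove [aotlu,idxlq,acq] add [upry,pmmg,uep] -> 11 lines: jrvk eslfz frin wfecb bab upry pmmg uep rwmg ivkbd lboum
Hunk 5: at line 6 remove [pmmg,uep,rwmg] add [ogo] -> 9 lines: jrvk eslfz frin wfecb bab upry ogo ivkbd lboum
Hunk 6: at line 3 remove [bab,upry] add [bjey] -> 8 lines: jrvk eslfz frin wfecb bjey ogo ivkbd lboum
Hunk 7: at line 1 remove [frin] add [vst,uuxdp] -> 9 lines: jrvk eslfz vst uuxdp wfecb bjey ogo ivkbd lboum
Final line 5: wfecb

Answer: wfecb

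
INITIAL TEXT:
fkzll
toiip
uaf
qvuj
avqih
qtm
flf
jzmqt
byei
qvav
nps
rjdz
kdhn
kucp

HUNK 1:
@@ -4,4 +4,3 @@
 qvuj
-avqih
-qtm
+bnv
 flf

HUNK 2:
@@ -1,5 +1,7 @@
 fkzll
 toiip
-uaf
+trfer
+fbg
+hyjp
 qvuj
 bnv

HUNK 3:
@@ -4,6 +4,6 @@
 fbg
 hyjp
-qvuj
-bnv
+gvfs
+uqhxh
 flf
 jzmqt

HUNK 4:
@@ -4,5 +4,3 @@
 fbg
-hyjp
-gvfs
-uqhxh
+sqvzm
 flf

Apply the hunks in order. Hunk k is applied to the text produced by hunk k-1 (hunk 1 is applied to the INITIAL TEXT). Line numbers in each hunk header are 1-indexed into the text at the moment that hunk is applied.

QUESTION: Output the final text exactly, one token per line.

Hunk 1: at line 4 remove [avqih,qtm] add [bnv] -> 13 lines: fkzll toiip uaf qvuj bnv flf jzmqt byei qvav nps rjdz kdhn kucp
Hunk 2: at line 1 remove [uaf] add [trfer,fbg,hyjp] -> 15 lines: fkzll toiip trfer fbg hyjp qvuj bnv flf jzmqt byei qvav nps rjdz kdhn kucp
Hunk 3: at line 4 remove [qvuj,bnv] add [gvfs,uqhxh] -> 15 lines: fkzll toiip trfer fbg hyjp gvfs uqhxh flf jzmqt byei qvav nps rjdz kdhn kucp
Hunk 4: at line 4 remove [hyjp,gvfs,uqhxh] add [sqvzm] -> 13 lines: fkzll toiip trfer fbg sqvzm flf jzmqt byei qvav nps rjdz kdhn kucp

Answer: fkzll
toiip
trfer
fbg
sqvzm
flf
jzmqt
byei
qvav
nps
rjdz
kdhn
kucp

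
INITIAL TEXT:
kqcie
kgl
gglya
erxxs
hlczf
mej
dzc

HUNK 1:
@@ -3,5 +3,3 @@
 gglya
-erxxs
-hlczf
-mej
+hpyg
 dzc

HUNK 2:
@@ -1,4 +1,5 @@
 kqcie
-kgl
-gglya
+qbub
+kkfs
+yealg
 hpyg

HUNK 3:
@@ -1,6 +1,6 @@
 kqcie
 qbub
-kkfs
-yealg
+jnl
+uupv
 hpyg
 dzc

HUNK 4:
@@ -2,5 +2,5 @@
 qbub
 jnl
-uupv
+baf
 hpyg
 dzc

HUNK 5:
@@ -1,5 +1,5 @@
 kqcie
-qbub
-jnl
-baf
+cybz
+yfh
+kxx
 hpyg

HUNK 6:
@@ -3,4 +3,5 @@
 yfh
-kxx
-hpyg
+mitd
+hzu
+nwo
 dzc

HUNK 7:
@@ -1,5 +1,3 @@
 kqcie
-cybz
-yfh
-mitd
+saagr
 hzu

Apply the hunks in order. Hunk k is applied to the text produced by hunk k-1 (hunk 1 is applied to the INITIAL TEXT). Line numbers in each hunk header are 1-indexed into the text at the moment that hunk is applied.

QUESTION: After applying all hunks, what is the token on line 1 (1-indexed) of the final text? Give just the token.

Hunk 1: at line 3 remove [erxxs,hlczf,mej] add [hpyg] -> 5 lines: kqcie kgl gglya hpyg dzc
Hunk 2: at line 1 remove [kgl,gglya] add [qbub,kkfs,yealg] -> 6 lines: kqcie qbub kkfs yealg hpyg dzc
Hunk 3: at line 1 remove [kkfs,yealg] add [jnl,uupv] -> 6 lines: kqcie qbub jnl uupv hpyg dzc
Hunk 4: at line 2 remove [uupv] add [baf] -> 6 lines: kqcie qbub jnl baf hpyg dzc
Hunk 5: at line 1 remove [qbub,jnl,baf] add [cybz,yfh,kxx] -> 6 lines: kqcie cybz yfh kxx hpyg dzc
Hunk 6: at line 3 remove [kxx,hpyg] add [mitd,hzu,nwo] -> 7 lines: kqcie cybz yfh mitd hzu nwo dzc
Hunk 7: at line 1 remove [cybz,yfh,mitd] add [saagr] -> 5 lines: kqcie saagr hzu nwo dzc
Final line 1: kqcie

Answer: kqcie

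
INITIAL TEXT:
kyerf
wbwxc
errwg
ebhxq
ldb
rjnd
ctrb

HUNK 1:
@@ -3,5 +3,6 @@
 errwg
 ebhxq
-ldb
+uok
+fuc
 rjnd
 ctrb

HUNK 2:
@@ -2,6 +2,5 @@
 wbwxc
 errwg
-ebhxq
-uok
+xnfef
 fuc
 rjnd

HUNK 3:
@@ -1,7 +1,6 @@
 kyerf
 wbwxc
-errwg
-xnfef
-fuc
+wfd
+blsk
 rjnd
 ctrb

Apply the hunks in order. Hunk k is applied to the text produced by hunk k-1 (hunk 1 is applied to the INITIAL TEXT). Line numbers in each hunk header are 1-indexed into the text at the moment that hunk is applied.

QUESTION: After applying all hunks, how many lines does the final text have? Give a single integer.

Answer: 6

Derivation:
Hunk 1: at line 3 remove [ldb] add [uok,fuc] -> 8 lines: kyerf wbwxc errwg ebhxq uok fuc rjnd ctrb
Hunk 2: at line 2 remove [ebhxq,uok] add [xnfef] -> 7 lines: kyerf wbwxc errwg xnfef fuc rjnd ctrb
Hunk 3: at line 1 remove [errwg,xnfef,fuc] add [wfd,blsk] -> 6 lines: kyerf wbwxc wfd blsk rjnd ctrb
Final line count: 6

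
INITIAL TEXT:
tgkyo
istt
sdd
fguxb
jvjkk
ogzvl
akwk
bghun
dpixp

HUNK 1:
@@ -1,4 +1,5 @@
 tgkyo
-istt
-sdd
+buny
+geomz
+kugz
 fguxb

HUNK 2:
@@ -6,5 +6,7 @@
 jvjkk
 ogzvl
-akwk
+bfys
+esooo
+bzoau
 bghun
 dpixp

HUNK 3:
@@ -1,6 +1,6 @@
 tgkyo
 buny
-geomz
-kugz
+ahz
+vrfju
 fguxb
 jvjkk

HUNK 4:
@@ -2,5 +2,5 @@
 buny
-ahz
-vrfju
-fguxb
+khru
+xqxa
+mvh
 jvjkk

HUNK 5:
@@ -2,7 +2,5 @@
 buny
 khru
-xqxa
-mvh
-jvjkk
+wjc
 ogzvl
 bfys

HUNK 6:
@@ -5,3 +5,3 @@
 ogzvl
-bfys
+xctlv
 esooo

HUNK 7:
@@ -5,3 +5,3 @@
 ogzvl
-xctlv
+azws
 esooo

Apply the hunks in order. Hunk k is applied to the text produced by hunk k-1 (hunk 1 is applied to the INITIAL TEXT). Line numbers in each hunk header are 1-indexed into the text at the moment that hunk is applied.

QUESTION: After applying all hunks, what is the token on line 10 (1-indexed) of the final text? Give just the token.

Answer: dpixp

Derivation:
Hunk 1: at line 1 remove [istt,sdd] add [buny,geomz,kugz] -> 10 lines: tgkyo buny geomz kugz fguxb jvjkk ogzvl akwk bghun dpixp
Hunk 2: at line 6 remove [akwk] add [bfys,esooo,bzoau] -> 12 lines: tgkyo buny geomz kugz fguxb jvjkk ogzvl bfys esooo bzoau bghun dpixp
Hunk 3: at line 1 remove [geomz,kugz] add [ahz,vrfju] -> 12 lines: tgkyo buny ahz vrfju fguxb jvjkk ogzvl bfys esooo bzoau bghun dpixp
Hunk 4: at line 2 remove [ahz,vrfju,fguxb] add [khru,xqxa,mvh] -> 12 lines: tgkyo buny khru xqxa mvh jvjkk ogzvl bfys esooo bzoau bghun dpixp
Hunk 5: at line 2 remove [xqxa,mvh,jvjkk] add [wjc] -> 10 lines: tgkyo buny khru wjc ogzvl bfys esooo bzoau bghun dpixp
Hunk 6: at line 5 remove [bfys] add [xctlv] -> 10 lines: tgkyo buny khru wjc ogzvl xctlv esooo bzoau bghun dpixp
Hunk 7: at line 5 remove [xctlv] add [azws] -> 10 lines: tgkyo buny khru wjc ogzvl azws esooo bzoau bghun dpixp
Final line 10: dpixp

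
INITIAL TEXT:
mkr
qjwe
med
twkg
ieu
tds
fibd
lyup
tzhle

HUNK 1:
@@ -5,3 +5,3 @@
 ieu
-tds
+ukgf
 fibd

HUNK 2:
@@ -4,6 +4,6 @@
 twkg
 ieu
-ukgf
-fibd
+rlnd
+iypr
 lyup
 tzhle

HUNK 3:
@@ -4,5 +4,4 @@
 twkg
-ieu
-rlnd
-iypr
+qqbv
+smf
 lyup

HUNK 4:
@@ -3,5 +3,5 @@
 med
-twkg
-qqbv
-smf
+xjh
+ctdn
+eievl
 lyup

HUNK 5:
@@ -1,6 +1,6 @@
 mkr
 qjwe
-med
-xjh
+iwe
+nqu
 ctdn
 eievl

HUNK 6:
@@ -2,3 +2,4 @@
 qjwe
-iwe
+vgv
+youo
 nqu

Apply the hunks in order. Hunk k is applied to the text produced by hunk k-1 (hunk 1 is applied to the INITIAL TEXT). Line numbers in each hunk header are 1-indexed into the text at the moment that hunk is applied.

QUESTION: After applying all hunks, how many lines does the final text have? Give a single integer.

Answer: 9

Derivation:
Hunk 1: at line 5 remove [tds] add [ukgf] -> 9 lines: mkr qjwe med twkg ieu ukgf fibd lyup tzhle
Hunk 2: at line 4 remove [ukgf,fibd] add [rlnd,iypr] -> 9 lines: mkr qjwe med twkg ieu rlnd iypr lyup tzhle
Hunk 3: at line 4 remove [ieu,rlnd,iypr] add [qqbv,smf] -> 8 lines: mkr qjwe med twkg qqbv smf lyup tzhle
Hunk 4: at line 3 remove [twkg,qqbv,smf] add [xjh,ctdn,eievl] -> 8 lines: mkr qjwe med xjh ctdn eievl lyup tzhle
Hunk 5: at line 1 remove [med,xjh] add [iwe,nqu] -> 8 lines: mkr qjwe iwe nqu ctdn eievl lyup tzhle
Hunk 6: at line 2 remove [iwe] add [vgv,youo] -> 9 lines: mkr qjwe vgv youo nqu ctdn eievl lyup tzhle
Final line count: 9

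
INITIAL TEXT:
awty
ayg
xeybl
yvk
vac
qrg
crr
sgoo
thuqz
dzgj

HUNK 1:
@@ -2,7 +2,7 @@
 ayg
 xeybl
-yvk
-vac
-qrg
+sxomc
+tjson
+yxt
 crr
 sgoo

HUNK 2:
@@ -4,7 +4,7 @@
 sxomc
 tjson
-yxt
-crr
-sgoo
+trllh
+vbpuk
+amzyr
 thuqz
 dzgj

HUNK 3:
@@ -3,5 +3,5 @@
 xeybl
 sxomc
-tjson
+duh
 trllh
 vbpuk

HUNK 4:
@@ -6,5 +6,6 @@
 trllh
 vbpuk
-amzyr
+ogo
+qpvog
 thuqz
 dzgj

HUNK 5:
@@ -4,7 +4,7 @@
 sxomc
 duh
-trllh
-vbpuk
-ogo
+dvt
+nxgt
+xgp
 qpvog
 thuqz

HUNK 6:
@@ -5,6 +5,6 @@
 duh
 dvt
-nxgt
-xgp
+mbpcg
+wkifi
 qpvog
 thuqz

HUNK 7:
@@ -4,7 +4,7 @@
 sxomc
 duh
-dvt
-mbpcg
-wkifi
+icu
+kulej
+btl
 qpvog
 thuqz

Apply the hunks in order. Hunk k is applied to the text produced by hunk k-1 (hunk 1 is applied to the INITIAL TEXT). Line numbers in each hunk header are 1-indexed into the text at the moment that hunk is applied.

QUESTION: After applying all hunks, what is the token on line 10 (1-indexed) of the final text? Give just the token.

Answer: thuqz

Derivation:
Hunk 1: at line 2 remove [yvk,vac,qrg] add [sxomc,tjson,yxt] -> 10 lines: awty ayg xeybl sxomc tjson yxt crr sgoo thuqz dzgj
Hunk 2: at line 4 remove [yxt,crr,sgoo] add [trllh,vbpuk,amzyr] -> 10 lines: awty ayg xeybl sxomc tjson trllh vbpuk amzyr thuqz dzgj
Hunk 3: at line 3 remove [tjson] add [duh] -> 10 lines: awty ayg xeybl sxomc duh trllh vbpuk amzyr thuqz dzgj
Hunk 4: at line 6 remove [amzyr] add [ogo,qpvog] -> 11 lines: awty ayg xeybl sxomc duh trllh vbpuk ogo qpvog thuqz dzgj
Hunk 5: at line 4 remove [trllh,vbpuk,ogo] add [dvt,nxgt,xgp] -> 11 lines: awty ayg xeybl sxomc duh dvt nxgt xgp qpvog thuqz dzgj
Hunk 6: at line 5 remove [nxgt,xgp] add [mbpcg,wkifi] -> 11 lines: awty ayg xeybl sxomc duh dvt mbpcg wkifi qpvog thuqz dzgj
Hunk 7: at line 4 remove [dvt,mbpcg,wkifi] add [icu,kulej,btl] -> 11 lines: awty ayg xeybl sxomc duh icu kulej btl qpvog thuqz dzgj
Final line 10: thuqz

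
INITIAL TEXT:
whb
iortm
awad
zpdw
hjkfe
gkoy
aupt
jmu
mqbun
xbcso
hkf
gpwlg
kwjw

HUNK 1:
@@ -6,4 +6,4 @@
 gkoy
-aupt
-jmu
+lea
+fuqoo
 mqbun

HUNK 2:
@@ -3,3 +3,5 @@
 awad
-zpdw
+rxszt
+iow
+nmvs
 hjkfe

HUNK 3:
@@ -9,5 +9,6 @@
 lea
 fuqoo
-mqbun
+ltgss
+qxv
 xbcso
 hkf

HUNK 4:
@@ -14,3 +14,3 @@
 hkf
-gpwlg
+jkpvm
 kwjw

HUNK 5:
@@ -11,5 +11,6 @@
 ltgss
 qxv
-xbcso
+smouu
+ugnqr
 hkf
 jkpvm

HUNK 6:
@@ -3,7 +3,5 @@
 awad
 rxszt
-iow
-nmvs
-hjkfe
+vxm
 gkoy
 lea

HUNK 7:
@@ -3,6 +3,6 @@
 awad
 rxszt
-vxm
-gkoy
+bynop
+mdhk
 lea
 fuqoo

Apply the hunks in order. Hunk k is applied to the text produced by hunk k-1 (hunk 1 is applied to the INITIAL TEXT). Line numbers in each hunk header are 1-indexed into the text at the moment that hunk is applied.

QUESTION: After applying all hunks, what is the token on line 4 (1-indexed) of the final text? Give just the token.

Answer: rxszt

Derivation:
Hunk 1: at line 6 remove [aupt,jmu] add [lea,fuqoo] -> 13 lines: whb iortm awad zpdw hjkfe gkoy lea fuqoo mqbun xbcso hkf gpwlg kwjw
Hunk 2: at line 3 remove [zpdw] add [rxszt,iow,nmvs] -> 15 lines: whb iortm awad rxszt iow nmvs hjkfe gkoy lea fuqoo mqbun xbcso hkf gpwlg kwjw
Hunk 3: at line 9 remove [mqbun] add [ltgss,qxv] -> 16 lines: whb iortm awad rxszt iow nmvs hjkfe gkoy lea fuqoo ltgss qxv xbcso hkf gpwlg kwjw
Hunk 4: at line 14 remove [gpwlg] add [jkpvm] -> 16 lines: whb iortm awad rxszt iow nmvs hjkfe gkoy lea fuqoo ltgss qxv xbcso hkf jkpvm kwjw
Hunk 5: at line 11 remove [xbcso] add [smouu,ugnqr] -> 17 lines: whb iortm awad rxszt iow nmvs hjkfe gkoy lea fuqoo ltgss qxv smouu ugnqr hkf jkpvm kwjw
Hunk 6: at line 3 remove [iow,nmvs,hjkfe] add [vxm] -> 15 lines: whb iortm awad rxszt vxm gkoy lea fuqoo ltgss qxv smouu ugnqr hkf jkpvm kwjw
Hunk 7: at line 3 remove [vxm,gkoy] add [bynop,mdhk] -> 15 lines: whb iortm awad rxszt bynop mdhk lea fuqoo ltgss qxv smouu ugnqr hkf jkpvm kwjw
Final line 4: rxszt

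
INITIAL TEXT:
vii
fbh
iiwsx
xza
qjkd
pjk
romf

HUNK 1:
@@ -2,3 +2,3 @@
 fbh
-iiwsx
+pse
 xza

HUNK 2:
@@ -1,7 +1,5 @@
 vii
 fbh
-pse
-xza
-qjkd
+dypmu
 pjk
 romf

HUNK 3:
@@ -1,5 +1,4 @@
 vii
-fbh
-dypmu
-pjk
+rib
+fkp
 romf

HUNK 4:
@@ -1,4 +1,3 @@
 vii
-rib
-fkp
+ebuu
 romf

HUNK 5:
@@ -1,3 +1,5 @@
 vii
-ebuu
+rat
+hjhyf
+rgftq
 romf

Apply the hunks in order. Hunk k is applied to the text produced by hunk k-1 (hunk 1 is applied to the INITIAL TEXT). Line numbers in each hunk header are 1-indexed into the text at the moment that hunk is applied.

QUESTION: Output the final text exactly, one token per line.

Answer: vii
rat
hjhyf
rgftq
romf

Derivation:
Hunk 1: at line 2 remove [iiwsx] add [pse] -> 7 lines: vii fbh pse xza qjkd pjk romf
Hunk 2: at line 1 remove [pse,xza,qjkd] add [dypmu] -> 5 lines: vii fbh dypmu pjk romf
Hunk 3: at line 1 remove [fbh,dypmu,pjk] add [rib,fkp] -> 4 lines: vii rib fkp romf
Hunk 4: at line 1 remove [rib,fkp] add [ebuu] -> 3 lines: vii ebuu romf
Hunk 5: at line 1 remove [ebuu] add [rat,hjhyf,rgftq] -> 5 lines: vii rat hjhyf rgftq romf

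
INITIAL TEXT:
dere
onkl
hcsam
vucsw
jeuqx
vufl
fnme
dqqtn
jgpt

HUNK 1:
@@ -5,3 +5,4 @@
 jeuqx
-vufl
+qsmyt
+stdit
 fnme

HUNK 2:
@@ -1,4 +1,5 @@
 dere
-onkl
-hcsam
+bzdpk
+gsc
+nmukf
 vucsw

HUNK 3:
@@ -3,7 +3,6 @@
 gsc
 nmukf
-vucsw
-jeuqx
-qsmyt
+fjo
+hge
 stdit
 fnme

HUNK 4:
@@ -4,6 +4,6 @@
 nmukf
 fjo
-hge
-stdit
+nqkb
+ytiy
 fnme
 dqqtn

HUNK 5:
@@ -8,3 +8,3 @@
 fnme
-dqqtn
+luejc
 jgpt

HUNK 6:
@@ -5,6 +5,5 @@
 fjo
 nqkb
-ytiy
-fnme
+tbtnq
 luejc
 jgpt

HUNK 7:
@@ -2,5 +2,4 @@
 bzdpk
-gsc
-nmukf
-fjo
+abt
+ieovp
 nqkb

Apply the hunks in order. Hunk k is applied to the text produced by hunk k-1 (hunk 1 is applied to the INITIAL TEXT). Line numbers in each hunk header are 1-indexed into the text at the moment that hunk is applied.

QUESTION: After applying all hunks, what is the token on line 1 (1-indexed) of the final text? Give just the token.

Answer: dere

Derivation:
Hunk 1: at line 5 remove [vufl] add [qsmyt,stdit] -> 10 lines: dere onkl hcsam vucsw jeuqx qsmyt stdit fnme dqqtn jgpt
Hunk 2: at line 1 remove [onkl,hcsam] add [bzdpk,gsc,nmukf] -> 11 lines: dere bzdpk gsc nmukf vucsw jeuqx qsmyt stdit fnme dqqtn jgpt
Hunk 3: at line 3 remove [vucsw,jeuqx,qsmyt] add [fjo,hge] -> 10 lines: dere bzdpk gsc nmukf fjo hge stdit fnme dqqtn jgpt
Hunk 4: at line 4 remove [hge,stdit] add [nqkb,ytiy] -> 10 lines: dere bzdpk gsc nmukf fjo nqkb ytiy fnme dqqtn jgpt
Hunk 5: at line 8 remove [dqqtn] add [luejc] -> 10 lines: dere bzdpk gsc nmukf fjo nqkb ytiy fnme luejc jgpt
Hunk 6: at line 5 remove [ytiy,fnme] add [tbtnq] -> 9 lines: dere bzdpk gsc nmukf fjo nqkb tbtnq luejc jgpt
Hunk 7: at line 2 remove [gsc,nmukf,fjo] add [abt,ieovp] -> 8 lines: dere bzdpk abt ieovp nqkb tbtnq luejc jgpt
Final line 1: dere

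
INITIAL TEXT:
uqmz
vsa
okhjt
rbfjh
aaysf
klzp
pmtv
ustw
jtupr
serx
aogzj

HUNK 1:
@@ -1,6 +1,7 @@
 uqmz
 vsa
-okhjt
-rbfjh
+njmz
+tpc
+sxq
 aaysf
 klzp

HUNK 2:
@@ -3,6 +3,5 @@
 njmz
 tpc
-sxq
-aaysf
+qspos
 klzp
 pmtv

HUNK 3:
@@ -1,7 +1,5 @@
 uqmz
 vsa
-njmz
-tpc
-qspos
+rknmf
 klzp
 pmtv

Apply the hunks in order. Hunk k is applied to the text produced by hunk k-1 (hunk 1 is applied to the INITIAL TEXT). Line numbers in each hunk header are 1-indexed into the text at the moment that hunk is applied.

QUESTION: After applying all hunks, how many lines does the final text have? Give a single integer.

Hunk 1: at line 1 remove [okhjt,rbfjh] add [njmz,tpc,sxq] -> 12 lines: uqmz vsa njmz tpc sxq aaysf klzp pmtv ustw jtupr serx aogzj
Hunk 2: at line 3 remove [sxq,aaysf] add [qspos] -> 11 lines: uqmz vsa njmz tpc qspos klzp pmtv ustw jtupr serx aogzj
Hunk 3: at line 1 remove [njmz,tpc,qspos] add [rknmf] -> 9 lines: uqmz vsa rknmf klzp pmtv ustw jtupr serx aogzj
Final line count: 9

Answer: 9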